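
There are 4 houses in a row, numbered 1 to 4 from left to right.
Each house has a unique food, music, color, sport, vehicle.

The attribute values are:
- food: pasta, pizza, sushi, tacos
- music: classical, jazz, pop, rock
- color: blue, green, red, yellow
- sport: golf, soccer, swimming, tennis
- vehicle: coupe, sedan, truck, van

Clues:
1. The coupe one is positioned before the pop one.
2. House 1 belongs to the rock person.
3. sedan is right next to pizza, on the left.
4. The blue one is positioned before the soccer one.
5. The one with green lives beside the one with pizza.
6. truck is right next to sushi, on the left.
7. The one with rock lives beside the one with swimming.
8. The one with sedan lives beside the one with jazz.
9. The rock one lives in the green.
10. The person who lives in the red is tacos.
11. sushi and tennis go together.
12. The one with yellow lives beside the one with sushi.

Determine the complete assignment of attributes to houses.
Solution:

House | Food | Music | Color | Sport | Vehicle
----------------------------------------------
  1   | pasta | rock | green | golf | sedan
  2   | pizza | jazz | yellow | swimming | truck
  3   | sushi | classical | blue | tennis | coupe
  4   | tacos | pop | red | soccer | van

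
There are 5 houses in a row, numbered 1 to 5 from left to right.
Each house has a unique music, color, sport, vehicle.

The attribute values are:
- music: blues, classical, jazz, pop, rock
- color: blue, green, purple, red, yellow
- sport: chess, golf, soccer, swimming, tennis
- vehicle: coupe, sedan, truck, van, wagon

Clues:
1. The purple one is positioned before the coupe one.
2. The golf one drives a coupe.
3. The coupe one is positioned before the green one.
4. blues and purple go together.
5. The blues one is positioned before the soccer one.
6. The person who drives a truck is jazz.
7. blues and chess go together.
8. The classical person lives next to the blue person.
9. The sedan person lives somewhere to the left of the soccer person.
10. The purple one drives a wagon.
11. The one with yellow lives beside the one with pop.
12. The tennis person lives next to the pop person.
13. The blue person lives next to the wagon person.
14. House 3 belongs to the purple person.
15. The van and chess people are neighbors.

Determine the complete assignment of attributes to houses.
Solution:

House | Music | Color | Sport | Vehicle
---------------------------------------
  1   | classical | yellow | tennis | sedan
  2   | pop | blue | swimming | van
  3   | blues | purple | chess | wagon
  4   | rock | red | golf | coupe
  5   | jazz | green | soccer | truck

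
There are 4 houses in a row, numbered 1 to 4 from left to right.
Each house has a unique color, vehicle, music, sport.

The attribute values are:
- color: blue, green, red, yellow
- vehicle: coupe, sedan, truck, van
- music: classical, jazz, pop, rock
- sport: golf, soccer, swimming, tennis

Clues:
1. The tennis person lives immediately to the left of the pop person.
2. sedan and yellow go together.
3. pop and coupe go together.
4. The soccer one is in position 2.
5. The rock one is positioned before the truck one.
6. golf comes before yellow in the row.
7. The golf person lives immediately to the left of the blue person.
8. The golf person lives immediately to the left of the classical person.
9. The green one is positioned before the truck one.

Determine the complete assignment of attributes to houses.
Solution:

House | Color | Vehicle | Music | Sport
---------------------------------------
  1   | green | van | rock | golf
  2   | blue | truck | classical | soccer
  3   | yellow | sedan | jazz | tennis
  4   | red | coupe | pop | swimming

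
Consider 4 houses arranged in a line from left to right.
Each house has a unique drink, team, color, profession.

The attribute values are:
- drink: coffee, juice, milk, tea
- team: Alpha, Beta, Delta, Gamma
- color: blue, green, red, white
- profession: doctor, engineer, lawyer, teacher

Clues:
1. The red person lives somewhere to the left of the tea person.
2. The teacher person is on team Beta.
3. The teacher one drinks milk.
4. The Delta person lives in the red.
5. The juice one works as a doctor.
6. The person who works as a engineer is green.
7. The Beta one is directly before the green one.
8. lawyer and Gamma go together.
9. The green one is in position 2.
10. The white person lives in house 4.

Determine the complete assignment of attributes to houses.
Solution:

House | Drink | Team | Color | Profession
-----------------------------------------
  1   | milk | Beta | blue | teacher
  2   | coffee | Alpha | green | engineer
  3   | juice | Delta | red | doctor
  4   | tea | Gamma | white | lawyer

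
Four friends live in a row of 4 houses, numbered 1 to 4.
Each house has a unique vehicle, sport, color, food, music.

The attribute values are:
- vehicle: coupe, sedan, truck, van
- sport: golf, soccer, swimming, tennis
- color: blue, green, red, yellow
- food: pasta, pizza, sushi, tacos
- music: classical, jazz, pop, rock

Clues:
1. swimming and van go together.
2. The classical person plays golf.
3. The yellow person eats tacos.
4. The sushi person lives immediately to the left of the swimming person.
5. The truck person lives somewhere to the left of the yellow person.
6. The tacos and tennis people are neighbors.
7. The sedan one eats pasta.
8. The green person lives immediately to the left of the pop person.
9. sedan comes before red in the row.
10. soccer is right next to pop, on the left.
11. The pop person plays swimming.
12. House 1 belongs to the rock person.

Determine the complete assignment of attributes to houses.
Solution:

House | Vehicle | Sport | Color | Food | Music
----------------------------------------------
  1   | truck | soccer | green | sushi | rock
  2   | van | swimming | yellow | tacos | pop
  3   | sedan | tennis | blue | pasta | jazz
  4   | coupe | golf | red | pizza | classical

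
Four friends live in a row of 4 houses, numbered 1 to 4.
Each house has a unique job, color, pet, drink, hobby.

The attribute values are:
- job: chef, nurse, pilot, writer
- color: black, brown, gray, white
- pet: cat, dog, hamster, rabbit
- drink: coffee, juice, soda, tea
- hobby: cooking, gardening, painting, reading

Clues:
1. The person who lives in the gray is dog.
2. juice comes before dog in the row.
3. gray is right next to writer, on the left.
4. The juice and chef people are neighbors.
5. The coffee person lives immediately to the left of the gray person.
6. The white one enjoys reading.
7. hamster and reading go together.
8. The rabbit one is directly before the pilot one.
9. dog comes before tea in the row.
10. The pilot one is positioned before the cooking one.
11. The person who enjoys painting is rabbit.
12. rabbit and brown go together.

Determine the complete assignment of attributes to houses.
Solution:

House | Job | Color | Pet | Drink | Hobby
-----------------------------------------
  1   | nurse | white | hamster | juice | reading
  2   | chef | brown | rabbit | coffee | painting
  3   | pilot | gray | dog | soda | gardening
  4   | writer | black | cat | tea | cooking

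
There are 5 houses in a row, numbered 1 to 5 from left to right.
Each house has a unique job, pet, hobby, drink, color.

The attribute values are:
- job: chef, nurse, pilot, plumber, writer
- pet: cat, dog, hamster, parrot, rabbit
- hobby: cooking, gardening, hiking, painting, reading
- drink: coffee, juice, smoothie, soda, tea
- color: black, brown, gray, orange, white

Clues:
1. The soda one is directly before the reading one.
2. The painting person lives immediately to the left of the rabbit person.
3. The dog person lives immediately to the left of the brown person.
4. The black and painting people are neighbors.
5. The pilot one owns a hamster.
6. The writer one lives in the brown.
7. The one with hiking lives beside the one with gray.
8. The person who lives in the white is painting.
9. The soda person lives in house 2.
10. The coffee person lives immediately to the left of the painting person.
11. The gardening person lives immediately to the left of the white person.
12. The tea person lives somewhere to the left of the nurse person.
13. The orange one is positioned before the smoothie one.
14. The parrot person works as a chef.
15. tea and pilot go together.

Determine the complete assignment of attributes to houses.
Solution:

House | Job | Pet | Hobby | Drink | Color
-----------------------------------------
  1   | chef | parrot | gardening | coffee | black
  2   | plumber | dog | painting | soda | white
  3   | writer | rabbit | reading | juice | brown
  4   | pilot | hamster | hiking | tea | orange
  5   | nurse | cat | cooking | smoothie | gray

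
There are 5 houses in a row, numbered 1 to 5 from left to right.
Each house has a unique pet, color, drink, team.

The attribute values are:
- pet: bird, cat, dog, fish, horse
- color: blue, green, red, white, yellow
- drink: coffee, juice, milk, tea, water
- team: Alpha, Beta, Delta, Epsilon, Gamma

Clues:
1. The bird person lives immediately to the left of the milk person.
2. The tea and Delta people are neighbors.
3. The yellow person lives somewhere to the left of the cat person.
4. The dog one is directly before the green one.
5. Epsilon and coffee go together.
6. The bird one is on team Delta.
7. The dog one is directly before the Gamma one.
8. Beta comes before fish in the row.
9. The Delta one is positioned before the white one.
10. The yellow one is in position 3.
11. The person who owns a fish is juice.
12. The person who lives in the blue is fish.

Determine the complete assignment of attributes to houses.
Solution:

House | Pet | Color | Drink | Team
----------------------------------
  1   | dog | red | coffee | Epsilon
  2   | horse | green | tea | Gamma
  3   | bird | yellow | water | Delta
  4   | cat | white | milk | Beta
  5   | fish | blue | juice | Alpha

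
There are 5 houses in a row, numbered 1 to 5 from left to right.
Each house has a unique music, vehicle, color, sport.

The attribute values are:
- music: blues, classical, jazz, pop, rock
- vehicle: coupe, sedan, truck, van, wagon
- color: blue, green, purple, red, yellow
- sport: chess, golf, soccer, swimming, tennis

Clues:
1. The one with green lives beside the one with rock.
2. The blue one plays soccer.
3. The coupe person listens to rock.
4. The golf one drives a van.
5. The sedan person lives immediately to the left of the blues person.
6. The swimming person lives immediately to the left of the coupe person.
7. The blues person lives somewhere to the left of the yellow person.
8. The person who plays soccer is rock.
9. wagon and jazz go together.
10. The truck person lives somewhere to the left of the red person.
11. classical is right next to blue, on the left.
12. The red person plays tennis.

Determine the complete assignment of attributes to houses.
Solution:

House | Music | Vehicle | Color | Sport
---------------------------------------
  1   | classical | truck | green | swimming
  2   | rock | coupe | blue | soccer
  3   | pop | sedan | red | tennis
  4   | blues | van | purple | golf
  5   | jazz | wagon | yellow | chess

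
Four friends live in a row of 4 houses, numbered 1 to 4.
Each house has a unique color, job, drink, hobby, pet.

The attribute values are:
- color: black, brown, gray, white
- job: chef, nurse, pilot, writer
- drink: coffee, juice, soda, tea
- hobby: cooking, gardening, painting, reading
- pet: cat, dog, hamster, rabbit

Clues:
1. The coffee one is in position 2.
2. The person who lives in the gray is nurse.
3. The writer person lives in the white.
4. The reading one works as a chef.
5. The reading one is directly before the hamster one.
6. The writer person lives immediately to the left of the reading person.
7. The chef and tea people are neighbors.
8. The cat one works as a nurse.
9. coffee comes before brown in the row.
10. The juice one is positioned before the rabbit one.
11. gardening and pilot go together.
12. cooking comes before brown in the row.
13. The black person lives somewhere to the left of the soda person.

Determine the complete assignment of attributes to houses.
Solution:

House | Color | Job | Drink | Hobby | Pet
-----------------------------------------
  1   | white | writer | juice | cooking | dog
  2   | black | chef | coffee | reading | rabbit
  3   | brown | pilot | tea | gardening | hamster
  4   | gray | nurse | soda | painting | cat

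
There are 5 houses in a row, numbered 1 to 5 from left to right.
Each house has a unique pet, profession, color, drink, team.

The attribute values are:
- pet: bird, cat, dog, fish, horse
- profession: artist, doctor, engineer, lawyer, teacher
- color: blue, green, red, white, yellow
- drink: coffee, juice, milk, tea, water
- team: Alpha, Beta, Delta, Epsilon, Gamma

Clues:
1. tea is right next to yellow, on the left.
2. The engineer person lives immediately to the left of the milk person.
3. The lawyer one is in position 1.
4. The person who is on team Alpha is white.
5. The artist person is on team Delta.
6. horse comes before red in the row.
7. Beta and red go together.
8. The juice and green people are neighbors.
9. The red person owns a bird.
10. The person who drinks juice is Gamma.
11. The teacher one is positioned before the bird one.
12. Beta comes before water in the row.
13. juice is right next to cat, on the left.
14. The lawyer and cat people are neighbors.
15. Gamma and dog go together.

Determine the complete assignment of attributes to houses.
Solution:

House | Pet | Profession | Color | Drink | Team
-----------------------------------------------
  1   | dog | lawyer | blue | juice | Gamma
  2   | cat | engineer | green | coffee | Epsilon
  3   | horse | teacher | white | milk | Alpha
  4   | bird | doctor | red | tea | Beta
  5   | fish | artist | yellow | water | Delta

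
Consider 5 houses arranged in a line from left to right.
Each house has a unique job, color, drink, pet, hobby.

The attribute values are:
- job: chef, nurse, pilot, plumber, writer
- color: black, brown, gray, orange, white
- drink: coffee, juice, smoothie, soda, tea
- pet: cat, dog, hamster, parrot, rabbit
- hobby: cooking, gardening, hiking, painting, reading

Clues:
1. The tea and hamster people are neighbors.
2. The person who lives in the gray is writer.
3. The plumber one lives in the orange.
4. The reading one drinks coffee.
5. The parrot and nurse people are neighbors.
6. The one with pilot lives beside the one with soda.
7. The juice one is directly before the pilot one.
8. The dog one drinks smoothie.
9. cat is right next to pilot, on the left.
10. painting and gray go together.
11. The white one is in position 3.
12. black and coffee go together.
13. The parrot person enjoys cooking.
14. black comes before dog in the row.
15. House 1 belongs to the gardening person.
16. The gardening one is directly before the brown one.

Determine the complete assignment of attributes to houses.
Solution:

House | Job | Color | Drink | Pet | Hobby
-----------------------------------------
  1   | plumber | orange | juice | cat | gardening
  2   | pilot | brown | tea | parrot | cooking
  3   | nurse | white | soda | hamster | hiking
  4   | chef | black | coffee | rabbit | reading
  5   | writer | gray | smoothie | dog | painting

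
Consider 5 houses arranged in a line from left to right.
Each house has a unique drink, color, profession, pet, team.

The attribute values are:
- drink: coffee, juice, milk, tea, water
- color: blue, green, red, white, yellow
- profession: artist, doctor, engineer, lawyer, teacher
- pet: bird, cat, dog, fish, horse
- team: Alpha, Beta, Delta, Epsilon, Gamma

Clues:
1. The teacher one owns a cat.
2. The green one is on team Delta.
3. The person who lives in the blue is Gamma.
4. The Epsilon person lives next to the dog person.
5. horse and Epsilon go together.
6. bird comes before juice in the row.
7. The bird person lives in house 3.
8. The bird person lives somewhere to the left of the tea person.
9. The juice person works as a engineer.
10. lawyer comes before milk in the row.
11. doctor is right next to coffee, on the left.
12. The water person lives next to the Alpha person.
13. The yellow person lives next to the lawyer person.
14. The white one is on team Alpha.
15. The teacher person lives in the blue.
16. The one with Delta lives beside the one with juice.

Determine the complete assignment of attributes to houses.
Solution:

House | Drink | Color | Profession | Pet | Team
-----------------------------------------------
  1   | water | yellow | doctor | horse | Epsilon
  2   | coffee | white | lawyer | dog | Alpha
  3   | milk | green | artist | bird | Delta
  4   | juice | red | engineer | fish | Beta
  5   | tea | blue | teacher | cat | Gamma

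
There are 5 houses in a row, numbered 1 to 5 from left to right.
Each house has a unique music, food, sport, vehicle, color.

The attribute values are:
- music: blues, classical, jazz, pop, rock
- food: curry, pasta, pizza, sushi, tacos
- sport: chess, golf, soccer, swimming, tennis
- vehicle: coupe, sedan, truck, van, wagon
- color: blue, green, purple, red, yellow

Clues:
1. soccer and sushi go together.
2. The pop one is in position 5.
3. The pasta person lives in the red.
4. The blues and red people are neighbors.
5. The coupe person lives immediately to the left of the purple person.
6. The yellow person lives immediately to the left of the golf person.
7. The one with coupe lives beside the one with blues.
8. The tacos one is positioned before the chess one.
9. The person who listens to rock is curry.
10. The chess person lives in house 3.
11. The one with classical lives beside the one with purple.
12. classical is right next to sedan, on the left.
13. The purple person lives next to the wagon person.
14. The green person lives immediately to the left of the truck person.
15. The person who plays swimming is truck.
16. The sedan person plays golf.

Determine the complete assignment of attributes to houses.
Solution:

House | Music | Food | Sport | Vehicle | Color
----------------------------------------------
  1   | classical | sushi | soccer | coupe | yellow
  2   | blues | tacos | golf | sedan | purple
  3   | jazz | pasta | chess | wagon | red
  4   | rock | curry | tennis | van | green
  5   | pop | pizza | swimming | truck | blue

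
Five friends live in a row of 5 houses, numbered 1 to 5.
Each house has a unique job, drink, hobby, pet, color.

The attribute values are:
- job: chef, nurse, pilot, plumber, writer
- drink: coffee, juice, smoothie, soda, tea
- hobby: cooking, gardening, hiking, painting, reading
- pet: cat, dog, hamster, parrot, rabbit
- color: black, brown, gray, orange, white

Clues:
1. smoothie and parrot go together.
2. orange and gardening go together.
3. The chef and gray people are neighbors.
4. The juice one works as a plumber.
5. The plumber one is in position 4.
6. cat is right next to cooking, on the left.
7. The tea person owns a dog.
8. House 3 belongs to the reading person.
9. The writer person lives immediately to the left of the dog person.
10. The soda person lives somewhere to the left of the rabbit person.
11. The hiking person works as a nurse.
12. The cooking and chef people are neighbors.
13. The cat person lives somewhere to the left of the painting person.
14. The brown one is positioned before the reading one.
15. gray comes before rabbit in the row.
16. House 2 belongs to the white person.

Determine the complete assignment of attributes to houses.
Solution:

House | Job | Drink | Hobby | Pet | Color
-----------------------------------------
  1   | nurse | soda | hiking | cat | brown
  2   | writer | smoothie | cooking | parrot | white
  3   | chef | tea | reading | dog | black
  4   | plumber | juice | painting | hamster | gray
  5   | pilot | coffee | gardening | rabbit | orange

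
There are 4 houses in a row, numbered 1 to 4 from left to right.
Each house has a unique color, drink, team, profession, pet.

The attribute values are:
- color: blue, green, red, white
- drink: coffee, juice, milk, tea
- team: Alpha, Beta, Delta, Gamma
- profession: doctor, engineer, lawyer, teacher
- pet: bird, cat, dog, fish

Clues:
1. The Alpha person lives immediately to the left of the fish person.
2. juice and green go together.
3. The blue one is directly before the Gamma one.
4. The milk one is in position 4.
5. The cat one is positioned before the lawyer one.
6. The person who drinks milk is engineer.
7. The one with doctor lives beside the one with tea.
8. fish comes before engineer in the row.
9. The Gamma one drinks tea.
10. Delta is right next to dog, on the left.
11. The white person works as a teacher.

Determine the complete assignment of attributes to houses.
Solution:

House | Color | Drink | Team | Profession | Pet
-----------------------------------------------
  1   | blue | coffee | Alpha | doctor | cat
  2   | white | tea | Gamma | teacher | fish
  3   | green | juice | Delta | lawyer | bird
  4   | red | milk | Beta | engineer | dog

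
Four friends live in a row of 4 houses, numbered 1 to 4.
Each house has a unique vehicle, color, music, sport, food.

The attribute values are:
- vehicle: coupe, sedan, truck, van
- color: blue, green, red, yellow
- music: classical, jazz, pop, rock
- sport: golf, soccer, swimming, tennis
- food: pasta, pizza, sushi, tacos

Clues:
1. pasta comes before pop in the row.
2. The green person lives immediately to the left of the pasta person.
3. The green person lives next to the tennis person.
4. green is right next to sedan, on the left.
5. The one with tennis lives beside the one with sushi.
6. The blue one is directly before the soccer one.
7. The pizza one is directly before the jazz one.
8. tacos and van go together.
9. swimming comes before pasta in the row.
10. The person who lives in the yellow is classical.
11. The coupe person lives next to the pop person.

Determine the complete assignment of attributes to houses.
Solution:

House | Vehicle | Color | Music | Sport | Food
----------------------------------------------
  1   | truck | green | rock | swimming | pizza
  2   | sedan | blue | jazz | tennis | pasta
  3   | coupe | yellow | classical | soccer | sushi
  4   | van | red | pop | golf | tacos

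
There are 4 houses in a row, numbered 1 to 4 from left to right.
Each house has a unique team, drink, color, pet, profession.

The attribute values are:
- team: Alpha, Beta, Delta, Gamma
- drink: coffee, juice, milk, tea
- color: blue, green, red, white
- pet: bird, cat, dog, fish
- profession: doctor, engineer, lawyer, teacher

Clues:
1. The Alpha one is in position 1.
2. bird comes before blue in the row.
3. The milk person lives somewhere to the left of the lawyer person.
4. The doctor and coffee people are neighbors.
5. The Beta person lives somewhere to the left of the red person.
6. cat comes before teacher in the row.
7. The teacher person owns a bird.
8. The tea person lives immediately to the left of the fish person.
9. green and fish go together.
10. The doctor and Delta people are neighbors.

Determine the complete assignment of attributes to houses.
Solution:

House | Team | Drink | Color | Pet | Profession
-----------------------------------------------
  1   | Alpha | tea | white | cat | engineer
  2   | Beta | milk | green | fish | doctor
  3   | Delta | coffee | red | bird | teacher
  4   | Gamma | juice | blue | dog | lawyer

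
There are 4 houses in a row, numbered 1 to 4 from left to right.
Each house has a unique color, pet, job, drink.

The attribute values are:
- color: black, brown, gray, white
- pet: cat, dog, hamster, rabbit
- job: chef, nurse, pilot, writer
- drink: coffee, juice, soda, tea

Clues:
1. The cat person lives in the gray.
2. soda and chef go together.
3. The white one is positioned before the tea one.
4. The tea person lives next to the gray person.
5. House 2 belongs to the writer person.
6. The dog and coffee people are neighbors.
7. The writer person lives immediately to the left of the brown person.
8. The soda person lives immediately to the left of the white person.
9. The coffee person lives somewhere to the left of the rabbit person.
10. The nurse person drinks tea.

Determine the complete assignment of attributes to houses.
Solution:

House | Color | Pet | Job | Drink
---------------------------------
  1   | black | dog | chef | soda
  2   | white | hamster | writer | coffee
  3   | brown | rabbit | nurse | tea
  4   | gray | cat | pilot | juice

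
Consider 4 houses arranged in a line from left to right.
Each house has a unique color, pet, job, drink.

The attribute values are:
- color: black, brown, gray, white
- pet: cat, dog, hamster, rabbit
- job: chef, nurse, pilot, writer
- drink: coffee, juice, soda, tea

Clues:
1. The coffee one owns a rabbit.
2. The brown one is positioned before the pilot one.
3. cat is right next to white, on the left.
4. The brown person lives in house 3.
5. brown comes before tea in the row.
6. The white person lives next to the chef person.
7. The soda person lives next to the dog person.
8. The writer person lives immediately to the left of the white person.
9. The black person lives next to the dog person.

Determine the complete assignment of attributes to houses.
Solution:

House | Color | Pet | Job | Drink
---------------------------------
  1   | black | cat | writer | soda
  2   | white | dog | nurse | juice
  3   | brown | rabbit | chef | coffee
  4   | gray | hamster | pilot | tea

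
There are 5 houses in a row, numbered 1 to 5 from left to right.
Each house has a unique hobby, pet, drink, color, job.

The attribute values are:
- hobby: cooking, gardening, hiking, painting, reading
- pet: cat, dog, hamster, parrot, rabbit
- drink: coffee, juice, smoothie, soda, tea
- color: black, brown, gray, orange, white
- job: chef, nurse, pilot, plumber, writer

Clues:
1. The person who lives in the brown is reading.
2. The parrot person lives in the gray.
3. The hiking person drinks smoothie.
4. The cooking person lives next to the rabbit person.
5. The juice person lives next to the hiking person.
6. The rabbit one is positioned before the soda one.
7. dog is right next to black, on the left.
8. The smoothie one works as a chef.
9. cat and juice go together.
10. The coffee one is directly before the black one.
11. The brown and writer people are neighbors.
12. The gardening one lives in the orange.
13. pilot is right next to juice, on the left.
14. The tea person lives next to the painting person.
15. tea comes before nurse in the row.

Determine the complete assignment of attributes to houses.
Solution:

House | Hobby | Pet | Drink | Color | Job
-----------------------------------------
  1   | reading | dog | coffee | brown | pilot
  2   | cooking | cat | juice | black | writer
  3   | hiking | rabbit | smoothie | white | chef
  4   | gardening | hamster | tea | orange | plumber
  5   | painting | parrot | soda | gray | nurse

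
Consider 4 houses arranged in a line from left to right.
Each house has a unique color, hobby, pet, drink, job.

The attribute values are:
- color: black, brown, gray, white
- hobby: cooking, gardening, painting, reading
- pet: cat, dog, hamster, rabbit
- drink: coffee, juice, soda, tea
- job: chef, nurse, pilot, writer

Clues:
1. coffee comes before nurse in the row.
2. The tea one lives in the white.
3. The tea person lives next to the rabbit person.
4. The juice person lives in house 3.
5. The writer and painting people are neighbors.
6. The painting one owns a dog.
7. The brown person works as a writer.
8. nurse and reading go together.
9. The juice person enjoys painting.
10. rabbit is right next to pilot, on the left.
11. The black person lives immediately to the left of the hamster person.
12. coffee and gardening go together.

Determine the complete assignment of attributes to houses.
Solution:

House | Color | Hobby | Pet | Drink | Job
-----------------------------------------
  1   | white | cooking | cat | tea | chef
  2   | brown | gardening | rabbit | coffee | writer
  3   | black | painting | dog | juice | pilot
  4   | gray | reading | hamster | soda | nurse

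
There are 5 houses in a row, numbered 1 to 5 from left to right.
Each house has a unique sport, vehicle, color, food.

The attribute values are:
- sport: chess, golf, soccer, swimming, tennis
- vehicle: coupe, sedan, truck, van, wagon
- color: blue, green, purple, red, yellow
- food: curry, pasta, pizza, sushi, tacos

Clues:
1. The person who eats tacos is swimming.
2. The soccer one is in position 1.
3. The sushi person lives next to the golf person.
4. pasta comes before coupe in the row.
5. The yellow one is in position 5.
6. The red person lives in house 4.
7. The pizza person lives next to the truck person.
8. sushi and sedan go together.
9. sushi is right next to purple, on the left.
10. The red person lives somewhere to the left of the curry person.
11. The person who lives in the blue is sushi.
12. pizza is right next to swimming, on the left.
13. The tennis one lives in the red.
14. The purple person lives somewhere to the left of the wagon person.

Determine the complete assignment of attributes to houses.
Solution:

House | Sport | Vehicle | Color | Food
--------------------------------------
  1   | soccer | sedan | blue | sushi
  2   | golf | van | purple | pizza
  3   | swimming | truck | green | tacos
  4   | tennis | wagon | red | pasta
  5   | chess | coupe | yellow | curry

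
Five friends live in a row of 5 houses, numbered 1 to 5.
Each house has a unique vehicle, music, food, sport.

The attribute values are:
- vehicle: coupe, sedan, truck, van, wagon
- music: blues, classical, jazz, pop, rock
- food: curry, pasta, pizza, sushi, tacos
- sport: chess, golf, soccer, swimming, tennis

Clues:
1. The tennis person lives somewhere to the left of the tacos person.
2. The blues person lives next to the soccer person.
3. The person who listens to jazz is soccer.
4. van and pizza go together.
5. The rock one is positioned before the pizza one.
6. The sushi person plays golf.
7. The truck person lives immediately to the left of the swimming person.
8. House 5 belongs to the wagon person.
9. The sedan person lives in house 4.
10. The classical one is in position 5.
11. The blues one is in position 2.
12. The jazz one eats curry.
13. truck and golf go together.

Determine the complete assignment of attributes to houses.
Solution:

House | Vehicle | Music | Food | Sport
--------------------------------------
  1   | truck | rock | sushi | golf
  2   | van | blues | pizza | swimming
  3   | coupe | jazz | curry | soccer
  4   | sedan | pop | pasta | tennis
  5   | wagon | classical | tacos | chess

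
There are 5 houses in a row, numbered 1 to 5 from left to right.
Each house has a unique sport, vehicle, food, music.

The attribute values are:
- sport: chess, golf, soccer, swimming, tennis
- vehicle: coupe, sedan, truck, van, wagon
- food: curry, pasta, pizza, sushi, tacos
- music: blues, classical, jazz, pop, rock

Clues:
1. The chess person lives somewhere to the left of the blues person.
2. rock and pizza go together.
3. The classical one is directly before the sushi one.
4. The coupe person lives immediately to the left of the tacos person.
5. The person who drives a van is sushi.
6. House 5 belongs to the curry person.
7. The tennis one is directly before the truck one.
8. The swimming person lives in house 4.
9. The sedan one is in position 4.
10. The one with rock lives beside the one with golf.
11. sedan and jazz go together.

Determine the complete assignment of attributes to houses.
Solution:

House | Sport | Vehicle | Food | Music
--------------------------------------
  1   | tennis | coupe | pizza | rock
  2   | golf | truck | tacos | classical
  3   | chess | van | sushi | pop
  4   | swimming | sedan | pasta | jazz
  5   | soccer | wagon | curry | blues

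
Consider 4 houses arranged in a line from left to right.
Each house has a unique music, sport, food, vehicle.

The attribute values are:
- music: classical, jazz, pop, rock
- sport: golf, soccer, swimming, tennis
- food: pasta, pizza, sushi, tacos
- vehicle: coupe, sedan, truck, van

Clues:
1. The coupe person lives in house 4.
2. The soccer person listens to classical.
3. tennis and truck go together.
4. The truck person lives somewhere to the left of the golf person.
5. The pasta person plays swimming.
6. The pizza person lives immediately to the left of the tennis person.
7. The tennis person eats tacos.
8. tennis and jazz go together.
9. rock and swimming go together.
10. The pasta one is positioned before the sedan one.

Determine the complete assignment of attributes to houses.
Solution:

House | Music | Sport | Food | Vehicle
--------------------------------------
  1   | rock | swimming | pasta | van
  2   | classical | soccer | pizza | sedan
  3   | jazz | tennis | tacos | truck
  4   | pop | golf | sushi | coupe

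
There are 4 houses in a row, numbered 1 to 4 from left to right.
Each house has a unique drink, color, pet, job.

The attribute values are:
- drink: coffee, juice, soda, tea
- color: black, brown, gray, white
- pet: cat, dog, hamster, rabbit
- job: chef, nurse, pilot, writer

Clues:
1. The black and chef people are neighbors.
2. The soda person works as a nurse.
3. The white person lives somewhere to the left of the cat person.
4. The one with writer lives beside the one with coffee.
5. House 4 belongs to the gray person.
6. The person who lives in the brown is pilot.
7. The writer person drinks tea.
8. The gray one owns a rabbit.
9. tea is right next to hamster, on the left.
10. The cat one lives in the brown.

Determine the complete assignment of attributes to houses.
Solution:

House | Drink | Color | Pet | Job
---------------------------------
  1   | tea | black | dog | writer
  2   | coffee | white | hamster | chef
  3   | juice | brown | cat | pilot
  4   | soda | gray | rabbit | nurse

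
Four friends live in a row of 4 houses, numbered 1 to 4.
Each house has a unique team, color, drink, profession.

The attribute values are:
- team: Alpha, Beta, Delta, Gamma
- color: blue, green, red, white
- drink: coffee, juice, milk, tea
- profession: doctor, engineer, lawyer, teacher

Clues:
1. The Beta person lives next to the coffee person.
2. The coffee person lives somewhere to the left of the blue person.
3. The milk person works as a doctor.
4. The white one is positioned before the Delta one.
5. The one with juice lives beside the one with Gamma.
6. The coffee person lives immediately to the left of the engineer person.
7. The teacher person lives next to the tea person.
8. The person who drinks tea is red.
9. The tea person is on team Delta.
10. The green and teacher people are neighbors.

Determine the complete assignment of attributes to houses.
Solution:

House | Team | Color | Drink | Profession
-----------------------------------------
  1   | Beta | green | juice | lawyer
  2   | Gamma | white | coffee | teacher
  3   | Delta | red | tea | engineer
  4   | Alpha | blue | milk | doctor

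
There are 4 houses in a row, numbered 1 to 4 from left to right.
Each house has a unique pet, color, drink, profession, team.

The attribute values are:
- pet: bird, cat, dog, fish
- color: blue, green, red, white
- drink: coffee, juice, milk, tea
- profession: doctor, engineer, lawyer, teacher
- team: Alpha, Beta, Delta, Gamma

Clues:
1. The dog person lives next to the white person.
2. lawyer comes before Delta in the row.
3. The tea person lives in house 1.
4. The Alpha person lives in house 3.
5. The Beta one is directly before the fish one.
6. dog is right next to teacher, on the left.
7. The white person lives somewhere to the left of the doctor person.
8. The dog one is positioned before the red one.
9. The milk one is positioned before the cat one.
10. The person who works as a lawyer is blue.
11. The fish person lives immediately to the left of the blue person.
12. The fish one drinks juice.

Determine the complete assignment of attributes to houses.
Solution:

House | Pet | Color | Drink | Profession | Team
-----------------------------------------------
  1   | dog | green | tea | engineer | Beta
  2   | fish | white | juice | teacher | Gamma
  3   | bird | blue | milk | lawyer | Alpha
  4   | cat | red | coffee | doctor | Delta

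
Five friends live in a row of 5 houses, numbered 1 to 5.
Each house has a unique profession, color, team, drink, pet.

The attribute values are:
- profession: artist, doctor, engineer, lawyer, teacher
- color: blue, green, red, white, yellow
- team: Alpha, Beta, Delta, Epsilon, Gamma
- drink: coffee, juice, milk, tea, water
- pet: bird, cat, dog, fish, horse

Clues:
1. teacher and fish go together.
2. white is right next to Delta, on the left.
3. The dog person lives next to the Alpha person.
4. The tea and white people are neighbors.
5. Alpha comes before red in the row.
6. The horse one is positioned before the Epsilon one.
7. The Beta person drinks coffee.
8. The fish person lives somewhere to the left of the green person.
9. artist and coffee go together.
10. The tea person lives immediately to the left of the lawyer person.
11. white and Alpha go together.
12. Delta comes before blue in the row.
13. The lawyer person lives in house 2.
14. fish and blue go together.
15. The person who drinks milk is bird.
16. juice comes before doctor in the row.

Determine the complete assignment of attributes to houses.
Solution:

House | Profession | Color | Team | Drink | Pet
-----------------------------------------------
  1   | engineer | yellow | Gamma | tea | dog
  2   | lawyer | white | Alpha | juice | horse
  3   | doctor | red | Delta | milk | bird
  4   | teacher | blue | Epsilon | water | fish
  5   | artist | green | Beta | coffee | cat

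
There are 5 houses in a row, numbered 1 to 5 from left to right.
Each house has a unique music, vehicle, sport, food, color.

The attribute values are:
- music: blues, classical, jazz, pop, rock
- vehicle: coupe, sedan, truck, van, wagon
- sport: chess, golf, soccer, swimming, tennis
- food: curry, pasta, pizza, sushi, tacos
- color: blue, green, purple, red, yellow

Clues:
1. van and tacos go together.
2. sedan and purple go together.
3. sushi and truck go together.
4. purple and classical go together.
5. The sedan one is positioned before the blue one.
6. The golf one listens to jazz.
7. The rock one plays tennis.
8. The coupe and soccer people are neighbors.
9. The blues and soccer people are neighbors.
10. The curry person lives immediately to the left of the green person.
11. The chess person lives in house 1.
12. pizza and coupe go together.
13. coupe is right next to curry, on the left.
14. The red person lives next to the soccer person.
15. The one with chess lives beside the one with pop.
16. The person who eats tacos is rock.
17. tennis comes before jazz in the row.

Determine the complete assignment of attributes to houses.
Solution:

House | Music | Vehicle | Sport | Food | Color
----------------------------------------------
  1   | blues | coupe | chess | pizza | red
  2   | pop | wagon | soccer | curry | yellow
  3   | rock | van | tennis | tacos | green
  4   | classical | sedan | swimming | pasta | purple
  5   | jazz | truck | golf | sushi | blue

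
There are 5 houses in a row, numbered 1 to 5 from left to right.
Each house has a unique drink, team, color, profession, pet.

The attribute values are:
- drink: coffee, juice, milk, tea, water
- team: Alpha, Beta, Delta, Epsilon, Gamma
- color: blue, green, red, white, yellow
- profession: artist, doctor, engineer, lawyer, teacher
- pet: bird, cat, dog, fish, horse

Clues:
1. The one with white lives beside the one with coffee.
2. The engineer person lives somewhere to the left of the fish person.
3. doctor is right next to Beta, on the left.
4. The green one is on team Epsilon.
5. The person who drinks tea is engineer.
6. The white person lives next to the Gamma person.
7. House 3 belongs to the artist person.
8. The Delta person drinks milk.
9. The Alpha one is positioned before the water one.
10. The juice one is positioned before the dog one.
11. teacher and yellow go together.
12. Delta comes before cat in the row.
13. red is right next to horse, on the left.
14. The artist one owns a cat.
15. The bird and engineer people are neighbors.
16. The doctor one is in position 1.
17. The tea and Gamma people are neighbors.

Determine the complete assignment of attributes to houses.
Solution:

House | Drink | Team | Color | Profession | Pet
-----------------------------------------------
  1   | milk | Delta | red | doctor | bird
  2   | tea | Beta | white | engineer | horse
  3   | coffee | Gamma | blue | artist | cat
  4   | juice | Alpha | yellow | teacher | fish
  5   | water | Epsilon | green | lawyer | dog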